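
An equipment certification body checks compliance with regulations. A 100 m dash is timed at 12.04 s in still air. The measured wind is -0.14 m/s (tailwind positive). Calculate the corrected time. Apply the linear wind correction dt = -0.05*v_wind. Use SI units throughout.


dt = -0.05 * v_wind = -0.05 * -0.14 = 0.007 s
t_corrected = t_still + dt = 12.04 + (0.007)
t_corrected = 12.047 s

12.047 s


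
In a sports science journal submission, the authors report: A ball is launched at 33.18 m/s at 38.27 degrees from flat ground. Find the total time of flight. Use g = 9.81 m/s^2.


T = 2*v*sin(theta)/g
sin(theta) = sin(38.27 deg) = 0.6194
T = 2*33.18*0.6194 / 9.81
T = 41.1013 / 9.81 = 4.1897 s

4.1897 s


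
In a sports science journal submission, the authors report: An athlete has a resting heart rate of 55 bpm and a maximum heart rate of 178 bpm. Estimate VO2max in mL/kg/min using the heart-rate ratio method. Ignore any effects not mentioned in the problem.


VO2max = 15.3 * HRmax / HRrest
VO2max = 15.3 * 178 / 55
VO2max = 2723.4 / 55 = 49.5164 mL/kg/min

49.5164 mL/kg/min


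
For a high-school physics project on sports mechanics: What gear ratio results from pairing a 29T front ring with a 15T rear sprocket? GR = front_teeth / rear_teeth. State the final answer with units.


GR = front_teeth / rear_teeth
GR = 29 / 15
GR = 1.9333

1.9333


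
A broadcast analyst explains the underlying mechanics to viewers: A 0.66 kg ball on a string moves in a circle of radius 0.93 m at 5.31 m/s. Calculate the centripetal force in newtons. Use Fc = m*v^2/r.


Fc = m * v^2 / r
v^2 = 5.31^2 = 28.1961
Fc = 0.66 * 28.1961 / 0.93
Fc = 18.6094 / 0.93 = 20.0101 N

20.0101 N


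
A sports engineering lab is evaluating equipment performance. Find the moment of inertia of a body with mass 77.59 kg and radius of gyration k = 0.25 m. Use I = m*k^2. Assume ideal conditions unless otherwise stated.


I = m * k^2
I = 77.59 * 0.25^2
I = 77.59 * 0.0625 = 4.8494 kg*m^2

4.8494 kg*m^2


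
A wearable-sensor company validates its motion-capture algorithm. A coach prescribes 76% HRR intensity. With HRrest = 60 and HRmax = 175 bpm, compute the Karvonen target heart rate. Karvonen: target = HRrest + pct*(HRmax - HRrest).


Target = HRrest + pct*(HRmax - HRrest)
Heart rate reserve = HRmax - HRrest = 175 - 60 = 115 bpm
Fraction = 76% = 0.76
Target = 60 + 0.76 * 115
Target = 60 + 87.4 = 147.4 bpm

147.4 bpm


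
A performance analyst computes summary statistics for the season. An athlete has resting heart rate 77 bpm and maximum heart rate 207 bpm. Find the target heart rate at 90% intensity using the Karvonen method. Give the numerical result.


Target = HRrest + pct*(HRmax - HRrest)
Heart rate reserve = HRmax - HRrest = 207 - 77 = 130 bpm
Fraction = 90% = 0.9
Target = 77 + 0.9 * 130
Target = 77 + 117 = 194 bpm

194 bpm


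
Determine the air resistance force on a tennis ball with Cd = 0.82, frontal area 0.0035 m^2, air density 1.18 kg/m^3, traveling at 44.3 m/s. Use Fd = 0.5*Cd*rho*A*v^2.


Fd = 0.5 * Cd * rho * A * v^2
Fd = 0.5 * 0.82 * 1.18 * 0.0035 * 44.3^2
v^2 = 1962.49
Fd = 0.5 * 0.82 * 1.18 * 0.0035 * 1962.49 = 3.3231 N

3.3231 N


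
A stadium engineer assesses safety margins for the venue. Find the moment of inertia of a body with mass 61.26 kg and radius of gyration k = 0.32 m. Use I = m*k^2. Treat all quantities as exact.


I = m * k^2
I = 61.26 * 0.32^2
I = 61.26 * 0.1024 = 6.273 kg*m^2

6.273 kg*m^2


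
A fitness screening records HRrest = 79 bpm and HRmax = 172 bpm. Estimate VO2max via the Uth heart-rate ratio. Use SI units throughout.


VO2max = 15.3 * HRmax / HRrest
VO2max = 15.3 * 172 / 79
VO2max = 2631.6 / 79 = 33.3114 mL/kg/min

33.3114 mL/kg/min


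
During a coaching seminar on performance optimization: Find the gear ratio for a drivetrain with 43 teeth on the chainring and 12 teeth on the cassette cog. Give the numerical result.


GR = front_teeth / rear_teeth
GR = 43 / 12
GR = 3.5833

3.5833


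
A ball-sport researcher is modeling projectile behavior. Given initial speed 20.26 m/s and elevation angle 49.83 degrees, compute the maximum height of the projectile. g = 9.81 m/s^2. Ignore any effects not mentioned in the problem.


H = (v*sin(theta))^2 / (2*g)
vy = v*sin(theta) = 20.26 * sin(49.83 deg) = 15.4814 m/s
H = vy^2 / (2*g) = 239.6723 / (2*9.81)
H = 239.6723 / 19.62 = 12.2157 m

12.2157 m


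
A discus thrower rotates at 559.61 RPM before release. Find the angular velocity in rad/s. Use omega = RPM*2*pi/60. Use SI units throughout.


omega = RPM * 2 * pi / 60
omega = 559.61 * 2 * 3.14159 / 60
omega = 3516.1333 / 60 = 58.6022 rad/s

58.6022 rad/s


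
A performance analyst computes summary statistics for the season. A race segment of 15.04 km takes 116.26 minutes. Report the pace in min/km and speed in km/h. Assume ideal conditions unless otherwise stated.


Pace = time / distance = 116.26 min / 15.04 km = 7.7301 min/km
Speed = distance / time_in_hours = 15.04 / 1.9377 hr
Speed = 7.7619 km/h

7.7301 min/km, 7.7619 km/h


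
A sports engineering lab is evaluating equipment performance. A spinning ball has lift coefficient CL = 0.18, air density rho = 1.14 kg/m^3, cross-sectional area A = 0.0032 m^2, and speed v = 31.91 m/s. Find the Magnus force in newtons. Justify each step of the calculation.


FM = 0.5 * CL * rho * A * v^2
FM = 0.5 * 0.18 * 1.14 * 0.0032 * 31.91^2
v^2 = 1018.2481
FM = 0.5 * 0.18 * 1.14 * 0.0032 * 1018.2481 = 0.3343 N

0.3343 N


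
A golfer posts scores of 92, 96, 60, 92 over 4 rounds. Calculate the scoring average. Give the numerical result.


Average = sum / n
Sum = 340
Average = 340 / 4 = 85

85


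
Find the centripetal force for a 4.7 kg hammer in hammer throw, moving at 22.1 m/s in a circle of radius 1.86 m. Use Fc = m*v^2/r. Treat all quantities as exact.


Fc = m * v^2 / r
v^2 = 22.1^2 = 488.41
Fc = 4.7 * 488.41 / 1.86
Fc = 2295.527 / 1.86 = 1234.1543 N

1234.1543 N


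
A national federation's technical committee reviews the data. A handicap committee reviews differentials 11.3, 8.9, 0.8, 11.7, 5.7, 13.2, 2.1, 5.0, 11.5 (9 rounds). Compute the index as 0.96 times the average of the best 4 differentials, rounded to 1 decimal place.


All differentials: 11.3, 8.9, 0.8, 11.7, 5.7, 13.2, 2.1, 5.0, 11.5
Sorted: 0.8, 2.1, 5.0, 5.7, 8.9, 11.3, 11.5, 11.7, 13.2
Best 4: 0.8, 2.1, 5.0, 5.7
Average of best = 13.6 / 4 = 3.4
Raw index = 3.4 * 0.96 = 3.264
Handicap index = round(3.264, 1) = 3.3

3.3


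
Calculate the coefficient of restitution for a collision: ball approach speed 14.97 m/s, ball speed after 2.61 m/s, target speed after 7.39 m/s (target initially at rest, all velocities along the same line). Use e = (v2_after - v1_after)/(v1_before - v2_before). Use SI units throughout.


e = (v2_after - v1_after) / (v1_before - v2_before)
Numerator = 7.39 - 2.61 = 4.78
Denominator = 14.97 - 0 = 14.97
e = 4.78 / 14.97 = 0.3193

0.3193


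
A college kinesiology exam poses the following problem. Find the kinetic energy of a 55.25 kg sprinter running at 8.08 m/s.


KE = 0.5 * m * v^2
KE = 0.5 * 55.25 * 8.08^2
KE = 0.5 * 55.25 * 65.2864 = 1803.5368 J

1803.5368 J


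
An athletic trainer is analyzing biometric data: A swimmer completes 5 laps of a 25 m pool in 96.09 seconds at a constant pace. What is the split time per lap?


Split time = total_time / n_laps = 96.09 / 5
Split time = 19.218 s per lap

19.218 s


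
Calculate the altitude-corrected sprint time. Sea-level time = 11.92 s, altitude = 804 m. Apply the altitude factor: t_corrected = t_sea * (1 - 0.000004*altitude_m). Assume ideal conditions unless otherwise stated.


Correction factor = 1 - 0.000004 * 804 = 0.996784
t_corrected = t_sea * factor = 11.92 * 0.996784
t_corrected = 11.8817 s

11.8817 s


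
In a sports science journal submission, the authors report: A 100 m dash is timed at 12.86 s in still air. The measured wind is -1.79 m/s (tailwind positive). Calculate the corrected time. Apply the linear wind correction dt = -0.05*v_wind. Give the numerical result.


dt = -0.05 * v_wind = -0.05 * -1.79 = 0.0895 s
t_corrected = t_still + dt = 12.86 + (0.0895)
t_corrected = 12.9495 s

12.9495 s


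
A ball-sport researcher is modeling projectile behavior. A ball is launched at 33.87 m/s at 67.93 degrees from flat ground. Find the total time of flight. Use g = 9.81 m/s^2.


T = 2*v*sin(theta)/g
sin(theta) = sin(67.93 deg) = 0.9267
T = 2*33.87*0.9267 / 9.81
T = 62.7764 / 9.81 = 6.3992 s

6.3992 s


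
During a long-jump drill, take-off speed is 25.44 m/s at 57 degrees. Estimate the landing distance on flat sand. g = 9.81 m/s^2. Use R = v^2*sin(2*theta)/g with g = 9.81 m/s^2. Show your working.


R = v^2 * sin(2*theta) / g
Convert angle to radians: theta = 57 deg = 0.9948 rad
sin(2*theta) = sin(1.9897) = 0.9135
R = 25.44^2 * 0.9135 / 9.81
R = 647.1936 * 0.9135 / 9.81 = 60.2692 m

60.2692 m


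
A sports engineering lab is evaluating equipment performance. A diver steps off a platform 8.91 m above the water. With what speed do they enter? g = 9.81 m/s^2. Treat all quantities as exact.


v = sqrt(2 * g * h)
v = sqrt(2 * 9.81 * 8.91)
v = sqrt(174.8142) = 13.2217 m/s

13.2217 m/s


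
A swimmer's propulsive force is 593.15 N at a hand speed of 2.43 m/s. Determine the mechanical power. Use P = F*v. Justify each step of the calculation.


P = F * v
P = 593.15 * 2.43
P = 1441.3545 W

1441.3545 W


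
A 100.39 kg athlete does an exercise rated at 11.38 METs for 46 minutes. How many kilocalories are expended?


kcal = MET * mass * time_hr
Convert time: 46 min = 0.7667 hr
kcal = 11.38 * 100.39 * 0.7667
kcal = 875.8693 kcal

875.8693 kcal


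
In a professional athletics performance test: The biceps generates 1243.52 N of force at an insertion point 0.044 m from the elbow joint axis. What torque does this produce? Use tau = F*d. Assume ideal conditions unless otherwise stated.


tau = F * d
tau = 1243.52 * 0.044
tau = 54.7149 N*m

54.7149 N*m


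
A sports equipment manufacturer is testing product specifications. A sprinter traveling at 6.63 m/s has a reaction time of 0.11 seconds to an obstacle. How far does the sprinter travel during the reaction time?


d = v * t
d = 6.63 * 0.11
d = 0.7293 m

0.7293 m


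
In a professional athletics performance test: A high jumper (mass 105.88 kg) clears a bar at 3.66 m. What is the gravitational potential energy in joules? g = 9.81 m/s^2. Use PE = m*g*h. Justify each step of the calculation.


PE = m * g * h
PE = 105.88 * 9.81 * 3.66
PE = 1038.6828 * 3.66 = 3801.579 J

3801.579 J


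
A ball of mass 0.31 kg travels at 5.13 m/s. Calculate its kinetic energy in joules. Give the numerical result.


KE = 0.5 * m * v^2
KE = 0.5 * 0.31 * 5.13^2
KE = 0.5 * 0.31 * 26.3169 = 4.0791 J

4.0791 J


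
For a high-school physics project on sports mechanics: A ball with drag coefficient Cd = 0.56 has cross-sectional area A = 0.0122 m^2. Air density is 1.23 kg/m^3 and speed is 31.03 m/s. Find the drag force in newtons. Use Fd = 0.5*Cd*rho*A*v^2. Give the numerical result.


Fd = 0.5 * Cd * rho * A * v^2
Fd = 0.5 * 0.56 * 1.23 * 0.0122 * 31.03^2
v^2 = 962.8609
Fd = 0.5 * 0.56 * 1.23 * 0.0122 * 962.8609 = 4.0456 N

4.0456 N


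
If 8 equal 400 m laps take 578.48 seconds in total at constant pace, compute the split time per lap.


Split time = total_time / n_laps = 578.48 / 8
Split time = 72.31 s per lap

72.31 s


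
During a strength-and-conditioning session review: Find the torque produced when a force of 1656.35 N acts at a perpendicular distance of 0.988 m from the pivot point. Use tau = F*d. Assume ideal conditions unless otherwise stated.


tau = F * d
tau = 1656.35 * 0.988
tau = 1636.4738 N*m

1636.4738 N*m


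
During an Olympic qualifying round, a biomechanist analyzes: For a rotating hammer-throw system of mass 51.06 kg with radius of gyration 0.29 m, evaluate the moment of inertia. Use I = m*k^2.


I = m * k^2
I = 51.06 * 0.29^2
I = 51.06 * 0.0841 = 4.2941 kg*m^2

4.2941 kg*m^2


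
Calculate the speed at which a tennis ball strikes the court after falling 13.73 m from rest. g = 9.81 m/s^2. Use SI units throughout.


v = sqrt(2 * g * h)
v = sqrt(2 * 9.81 * 13.73)
v = sqrt(269.3826) = 16.4129 m/s

16.4129 m/s


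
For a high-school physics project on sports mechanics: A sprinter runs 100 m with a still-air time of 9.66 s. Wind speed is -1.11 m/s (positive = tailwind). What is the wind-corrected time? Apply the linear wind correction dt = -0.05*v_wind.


dt = -0.05 * v_wind = -0.05 * -1.11 = 0.0555 s
t_corrected = t_still + dt = 9.66 + (0.0555)
t_corrected = 9.7155 s

9.7155 s


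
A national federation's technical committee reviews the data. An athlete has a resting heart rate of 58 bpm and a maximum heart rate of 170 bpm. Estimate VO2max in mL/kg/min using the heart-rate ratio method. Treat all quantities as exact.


VO2max = 15.3 * HRmax / HRrest
VO2max = 15.3 * 170 / 58
VO2max = 2601 / 58 = 44.8448 mL/kg/min

44.8448 mL/kg/min


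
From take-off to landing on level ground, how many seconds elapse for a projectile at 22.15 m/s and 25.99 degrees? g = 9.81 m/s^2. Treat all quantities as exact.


T = 2*v*sin(theta)/g
sin(theta) = sin(25.99 deg) = 0.4382
T = 2*22.15*0.4382 / 9.81
T = 19.4129 / 9.81 = 1.9789 s

1.9789 s


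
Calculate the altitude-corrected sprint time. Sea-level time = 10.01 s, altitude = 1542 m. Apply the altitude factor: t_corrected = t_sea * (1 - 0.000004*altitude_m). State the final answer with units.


Correction factor = 1 - 0.000004 * 1542 = 0.993832
t_corrected = t_sea * factor = 10.01 * 0.993832
t_corrected = 9.9483 s

9.9483 s


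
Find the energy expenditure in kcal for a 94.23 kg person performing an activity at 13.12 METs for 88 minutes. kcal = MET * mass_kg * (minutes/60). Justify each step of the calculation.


kcal = MET * mass * time_hr
Convert time: 88 min = 1.4667 hr
kcal = 13.12 * 94.23 * 1.4667
kcal = 1813.2365 kcal

1813.2365 kcal


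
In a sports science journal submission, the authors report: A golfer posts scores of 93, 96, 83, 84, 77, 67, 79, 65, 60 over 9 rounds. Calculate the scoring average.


Average = sum / n
Sum = 704
Average = 704 / 9 = 78.2222

78.2222


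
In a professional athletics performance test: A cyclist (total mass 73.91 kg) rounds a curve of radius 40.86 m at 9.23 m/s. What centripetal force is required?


Fc = m * v^2 / r
v^2 = 9.23^2 = 85.1929
Fc = 73.91 * 85.1929 / 40.86
Fc = 6296.6072 / 40.86 = 154.102 N

154.102 N


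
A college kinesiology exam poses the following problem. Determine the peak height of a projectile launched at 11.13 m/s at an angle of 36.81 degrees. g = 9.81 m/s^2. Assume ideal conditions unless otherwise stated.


H = (v*sin(theta))^2 / (2*g)
vy = v*sin(theta) = 11.13 * sin(36.81 deg) = 6.6687 m/s
H = vy^2 / (2*g) = 44.4714 / (2*9.81)
H = 44.4714 / 19.62 = 2.2666 m

2.2666 m


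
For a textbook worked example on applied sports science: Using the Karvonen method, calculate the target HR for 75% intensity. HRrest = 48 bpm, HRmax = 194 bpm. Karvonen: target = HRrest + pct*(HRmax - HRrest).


Target = HRrest + pct*(HRmax - HRrest)
Heart rate reserve = HRmax - HRrest = 194 - 48 = 146 bpm
Fraction = 75% = 0.75
Target = 48 + 0.75 * 146
Target = 48 + 109.5 = 157.5 bpm

157.5 bpm


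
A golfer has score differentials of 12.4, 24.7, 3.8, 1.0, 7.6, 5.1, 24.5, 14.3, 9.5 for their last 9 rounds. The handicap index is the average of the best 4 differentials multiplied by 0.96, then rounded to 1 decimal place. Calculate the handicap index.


All differentials: 12.4, 24.7, 3.8, 1.0, 7.6, 5.1, 24.5, 14.3, 9.5
Sorted: 1.0, 3.8, 5.1, 7.6, 9.5, 12.4, 14.3, 24.5, 24.7
Best 4: 1.0, 3.8, 5.1, 7.6
Average of best = 17.5 / 4 = 4.375
Raw index = 4.375 * 0.96 = 4.2
Handicap index = round(4.2, 1) = 4.2

4.2


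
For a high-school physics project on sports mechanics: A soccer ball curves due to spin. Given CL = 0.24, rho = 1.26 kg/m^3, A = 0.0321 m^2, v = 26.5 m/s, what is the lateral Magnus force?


FM = 0.5 * CL * rho * A * v^2
FM = 0.5 * 0.24 * 1.26 * 0.0321 * 26.5^2
v^2 = 702.25
FM = 0.5 * 0.24 * 1.26 * 0.0321 * 702.25 = 3.4084 N

3.4084 N


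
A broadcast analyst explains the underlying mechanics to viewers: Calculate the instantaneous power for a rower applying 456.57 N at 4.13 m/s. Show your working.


P = F * v
P = 456.57 * 4.13
P = 1885.6341 W

1885.6341 W


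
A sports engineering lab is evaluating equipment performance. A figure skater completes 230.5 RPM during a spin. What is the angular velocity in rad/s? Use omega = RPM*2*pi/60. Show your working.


omega = RPM * 2 * pi / 60
omega = 230.5 * 2 * 3.14159 / 60
omega = 1448.2742 / 60 = 24.1379 rad/s

24.1379 rad/s


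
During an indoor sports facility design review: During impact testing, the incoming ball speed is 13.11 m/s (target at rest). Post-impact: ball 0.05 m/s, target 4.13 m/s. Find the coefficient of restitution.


e = (v2_after - v1_after) / (v1_before - v2_before)
Numerator = 4.13 - 0.05 = 4.08
Denominator = 13.11 - 0 = 13.11
e = 4.08 / 13.11 = 0.3112

0.3112


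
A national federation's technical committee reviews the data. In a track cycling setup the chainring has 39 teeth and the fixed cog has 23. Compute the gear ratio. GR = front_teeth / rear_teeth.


GR = front_teeth / rear_teeth
GR = 39 / 23
GR = 1.6957

1.6957


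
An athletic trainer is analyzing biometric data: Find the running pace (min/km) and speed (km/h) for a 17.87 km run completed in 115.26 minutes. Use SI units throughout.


Pace = time / distance = 115.26 min / 17.87 km = 6.4499 min/km
Speed = distance / time_in_hours = 17.87 / 1.921 hr
Speed = 9.3024 km/h

6.4499 min/km, 9.3024 km/h


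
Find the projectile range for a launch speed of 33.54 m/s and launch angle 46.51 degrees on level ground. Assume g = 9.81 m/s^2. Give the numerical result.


R = v^2 * sin(2*theta) / g
Convert angle to radians: theta = 46.51 deg = 0.8118 rad
sin(2*theta) = sin(1.6235) = 0.9986
R = 33.54^2 * 0.9986 / 9.81
R = 1124.9316 * 0.9986 / 9.81 = 114.5127 m

114.5127 m


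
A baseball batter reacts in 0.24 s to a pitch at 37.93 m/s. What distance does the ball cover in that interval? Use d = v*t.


d = v * t
d = 37.93 * 0.24
d = 9.1032 m

9.1032 m


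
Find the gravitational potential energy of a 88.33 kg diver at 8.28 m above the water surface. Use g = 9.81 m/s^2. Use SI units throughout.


PE = m * g * h
PE = 88.33 * 9.81 * 8.28
PE = 866.5173 * 8.28 = 7174.7632 J

7174.7632 J


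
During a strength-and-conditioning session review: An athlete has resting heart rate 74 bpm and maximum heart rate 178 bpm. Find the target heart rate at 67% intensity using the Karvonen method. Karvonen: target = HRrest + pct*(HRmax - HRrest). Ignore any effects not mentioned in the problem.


Target = HRrest + pct*(HRmax - HRrest)
Heart rate reserve = HRmax - HRrest = 178 - 74 = 104 bpm
Fraction = 67% = 0.67
Target = 74 + 0.67 * 104
Target = 74 + 69.68 = 143.68 bpm

143.68 bpm


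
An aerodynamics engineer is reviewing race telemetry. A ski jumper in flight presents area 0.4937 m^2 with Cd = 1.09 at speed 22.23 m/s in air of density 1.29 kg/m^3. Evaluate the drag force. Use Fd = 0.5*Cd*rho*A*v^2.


Fd = 0.5 * Cd * rho * A * v^2
Fd = 0.5 * 1.09 * 1.29 * 0.4937 * 22.23^2
v^2 = 494.1729
Fd = 0.5 * 1.09 * 1.29 * 0.4937 * 494.1729 = 171.5253 N

171.5253 N


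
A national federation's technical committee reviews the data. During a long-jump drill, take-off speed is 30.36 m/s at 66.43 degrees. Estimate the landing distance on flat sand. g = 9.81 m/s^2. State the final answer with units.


R = v^2 * sin(2*theta) / g
Convert angle to radians: theta = 66.43 deg = 1.1594 rad
sin(2*theta) = sin(2.3188) = 0.733
R = 30.36^2 * 0.733 / 9.81
R = 921.7296 * 0.733 / 9.81 = 68.873 m

68.873 m


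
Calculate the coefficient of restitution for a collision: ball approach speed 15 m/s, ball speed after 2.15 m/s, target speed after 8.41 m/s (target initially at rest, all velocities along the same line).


e = (v2_after - v1_after) / (v1_before - v2_before)
Numerator = 8.41 - 2.15 = 6.26
Denominator = 15 - 0 = 15
e = 6.26 / 15 = 0.4173

0.4173


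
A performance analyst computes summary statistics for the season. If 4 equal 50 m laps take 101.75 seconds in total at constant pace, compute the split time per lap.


Split time = total_time / n_laps = 101.75 / 4
Split time = 25.4375 s per lap

25.4375 s


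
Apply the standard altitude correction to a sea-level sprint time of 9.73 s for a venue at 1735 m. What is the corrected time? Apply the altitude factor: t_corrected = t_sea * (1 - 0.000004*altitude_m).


Correction factor = 1 - 0.000004 * 1735 = 0.99306
t_corrected = t_sea * factor = 9.73 * 0.99306
t_corrected = 9.6625 s

9.6625 s


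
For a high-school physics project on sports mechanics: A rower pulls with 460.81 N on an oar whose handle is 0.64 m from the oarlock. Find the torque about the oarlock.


tau = F * d
tau = 460.81 * 0.64
tau = 294.9184 N*m

294.9184 N*m


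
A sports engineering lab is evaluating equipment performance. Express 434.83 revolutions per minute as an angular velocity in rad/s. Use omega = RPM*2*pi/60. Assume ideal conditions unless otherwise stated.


omega = RPM * 2 * pi / 60
omega = 434.83 * 2 * 3.14159 / 60
omega = 2732.1175 / 60 = 45.5353 rad/s

45.5353 rad/s


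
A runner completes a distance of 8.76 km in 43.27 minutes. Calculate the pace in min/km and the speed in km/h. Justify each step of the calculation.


Pace = time / distance = 43.27 min / 8.76 km = 4.9395 min/km
Speed = distance / time_in_hours = 8.76 / 0.7212 hr
Speed = 12.147 km/h

4.9395 min/km, 12.147 km/h


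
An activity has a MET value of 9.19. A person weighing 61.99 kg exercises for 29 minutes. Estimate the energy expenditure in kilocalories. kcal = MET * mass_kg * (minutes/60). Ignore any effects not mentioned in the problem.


kcal = MET * mass * time_hr
Convert time: 29 min = 0.4833 hr
kcal = 9.19 * 61.99 * 0.4833
kcal = 275.3492 kcal

275.3492 kcal


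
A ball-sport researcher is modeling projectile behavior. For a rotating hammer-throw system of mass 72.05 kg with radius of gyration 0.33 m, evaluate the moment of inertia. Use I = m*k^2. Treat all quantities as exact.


I = m * k^2
I = 72.05 * 0.33^2
I = 72.05 * 0.1089 = 7.8462 kg*m^2

7.8462 kg*m^2


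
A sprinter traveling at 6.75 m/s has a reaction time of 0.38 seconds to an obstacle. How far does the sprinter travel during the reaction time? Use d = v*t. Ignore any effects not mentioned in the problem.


d = v * t
d = 6.75 * 0.38
d = 2.565 m

2.565 m


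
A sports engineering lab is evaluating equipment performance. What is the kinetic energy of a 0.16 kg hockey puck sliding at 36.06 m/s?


KE = 0.5 * m * v^2
KE = 0.5 * 0.16 * 36.06^2
KE = 0.5 * 0.16 * 1300.3236 = 104.0259 J

104.0259 J


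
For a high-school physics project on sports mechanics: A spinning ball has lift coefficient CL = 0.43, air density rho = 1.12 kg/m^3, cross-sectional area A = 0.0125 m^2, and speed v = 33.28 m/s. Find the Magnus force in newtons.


FM = 0.5 * CL * rho * A * v^2
FM = 0.5 * 0.43 * 1.12 * 0.0125 * 33.28^2
v^2 = 1107.5584
FM = 0.5 * 0.43 * 1.12 * 0.0125 * 1107.5584 = 3.3338 N

3.3338 N


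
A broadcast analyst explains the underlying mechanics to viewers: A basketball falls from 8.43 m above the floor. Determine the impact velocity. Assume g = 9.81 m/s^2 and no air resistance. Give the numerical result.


v = sqrt(2 * g * h)
v = sqrt(2 * 9.81 * 8.43)
v = sqrt(165.3966) = 12.8607 m/s

12.8607 m/s


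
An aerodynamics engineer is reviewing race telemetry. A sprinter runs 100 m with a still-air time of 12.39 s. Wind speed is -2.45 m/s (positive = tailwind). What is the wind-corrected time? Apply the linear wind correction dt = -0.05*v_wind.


dt = -0.05 * v_wind = -0.05 * -2.45 = 0.1225 s
t_corrected = t_still + dt = 12.39 + (0.1225)
t_corrected = 12.5125 s

12.5125 s


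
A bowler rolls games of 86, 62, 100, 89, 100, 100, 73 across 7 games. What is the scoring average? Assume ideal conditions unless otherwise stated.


Average = sum / n
Sum = 610
Average = 610 / 7 = 87.1429

87.1429


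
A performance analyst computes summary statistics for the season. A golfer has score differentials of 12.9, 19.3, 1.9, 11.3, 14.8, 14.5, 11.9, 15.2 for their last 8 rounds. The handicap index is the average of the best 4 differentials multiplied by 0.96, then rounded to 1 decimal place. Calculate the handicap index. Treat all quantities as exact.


All differentials: 12.9, 19.3, 1.9, 11.3, 14.8, 14.5, 11.9, 15.2
Sorted: 1.9, 11.3, 11.9, 12.9, 14.5, 14.8, 15.2, 19.3
Best 4: 1.9, 11.3, 11.9, 12.9
Average of best = 38 / 4 = 9.5
Raw index = 9.5 * 0.96 = 9.12
Handicap index = round(9.12, 1) = 9.1

9.1


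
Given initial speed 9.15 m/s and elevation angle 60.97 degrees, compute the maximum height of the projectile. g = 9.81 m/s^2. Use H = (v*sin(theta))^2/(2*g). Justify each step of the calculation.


H = (v*sin(theta))^2 / (2*g)
vy = v*sin(theta) = 9.15 * sin(60.97 deg) = 8.0004 m/s
H = vy^2 / (2*g) = 64.0071 / (2*9.81)
H = 64.0071 / 19.62 = 3.2623 m

3.2623 m


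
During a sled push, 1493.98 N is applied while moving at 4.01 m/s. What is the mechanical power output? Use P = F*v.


P = F * v
P = 1493.98 * 4.01
P = 5990.8598 W

5990.8598 W


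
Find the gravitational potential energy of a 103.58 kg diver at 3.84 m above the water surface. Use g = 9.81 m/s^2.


PE = m * g * h
PE = 103.58 * 9.81 * 3.84
PE = 1016.1198 * 3.84 = 3901.9 J

3901.9 J


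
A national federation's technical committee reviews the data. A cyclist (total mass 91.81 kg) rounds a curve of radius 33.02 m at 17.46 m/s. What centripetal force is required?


Fc = m * v^2 / r
v^2 = 17.46^2 = 304.8516
Fc = 91.81 * 304.8516 / 33.02
Fc = 27988.4254 / 33.02 = 847.6204 N

847.6204 N


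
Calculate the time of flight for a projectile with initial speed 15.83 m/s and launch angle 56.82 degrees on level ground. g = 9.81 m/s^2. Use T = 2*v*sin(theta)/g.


T = 2*v*sin(theta)/g
sin(theta) = sin(56.82 deg) = 0.837
T = 2*15.83*0.837 / 9.81
T = 26.498 / 9.81 = 2.7011 s

2.7011 s


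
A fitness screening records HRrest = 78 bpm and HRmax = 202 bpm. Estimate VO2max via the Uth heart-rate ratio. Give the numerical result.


VO2max = 15.3 * HRmax / HRrest
VO2max = 15.3 * 202 / 78
VO2max = 3090.6 / 78 = 39.6231 mL/kg/min

39.6231 mL/kg/min


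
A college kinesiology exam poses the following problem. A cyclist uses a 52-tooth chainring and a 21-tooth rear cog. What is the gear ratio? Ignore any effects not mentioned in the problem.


GR = front_teeth / rear_teeth
GR = 52 / 21
GR = 2.4762

2.4762


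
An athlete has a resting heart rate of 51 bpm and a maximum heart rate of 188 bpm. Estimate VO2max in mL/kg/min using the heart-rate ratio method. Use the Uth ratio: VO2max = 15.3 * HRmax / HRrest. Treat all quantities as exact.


VO2max = 15.3 * HRmax / HRrest
VO2max = 15.3 * 188 / 51
VO2max = 2876.4 / 51 = 56.4 mL/kg/min

56.4 mL/kg/min


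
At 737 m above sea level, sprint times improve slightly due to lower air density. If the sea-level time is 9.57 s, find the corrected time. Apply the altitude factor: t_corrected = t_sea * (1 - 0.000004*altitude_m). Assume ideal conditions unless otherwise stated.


Correction factor = 1 - 0.000004 * 737 = 0.997052
t_corrected = t_sea * factor = 9.57 * 0.997052
t_corrected = 9.5418 s

9.5418 s


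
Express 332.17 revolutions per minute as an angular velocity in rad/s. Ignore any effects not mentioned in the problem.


omega = RPM * 2 * pi / 60
omega = 332.17 * 2 * 3.14159 / 60
omega = 2087.0857 / 60 = 34.7848 rad/s

34.7848 rad/s


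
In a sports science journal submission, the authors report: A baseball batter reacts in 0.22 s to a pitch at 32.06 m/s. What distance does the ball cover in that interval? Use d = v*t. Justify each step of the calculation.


d = v * t
d = 32.06 * 0.22
d = 7.0532 m

7.0532 m


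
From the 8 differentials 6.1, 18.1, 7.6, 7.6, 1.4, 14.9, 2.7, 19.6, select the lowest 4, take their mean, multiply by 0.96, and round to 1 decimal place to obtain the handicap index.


All differentials: 6.1, 18.1, 7.6, 7.6, 1.4, 14.9, 2.7, 19.6
Sorted: 1.4, 2.7, 6.1, 7.6, 7.6, 14.9, 18.1, 19.6
Best 4: 1.4, 2.7, 6.1, 7.6
Average of best = 17.8 / 4 = 4.45
Raw index = 4.45 * 0.96 = 4.272
Handicap index = round(4.272, 1) = 4.3

4.3


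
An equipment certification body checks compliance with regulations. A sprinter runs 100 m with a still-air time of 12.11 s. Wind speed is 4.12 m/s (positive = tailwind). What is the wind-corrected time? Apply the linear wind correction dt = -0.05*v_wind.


dt = -0.05 * v_wind = -0.05 * 4.12 = -0.206 s
t_corrected = t_still + dt = 12.11 + (-0.206)
t_corrected = 11.904 s

11.904 s


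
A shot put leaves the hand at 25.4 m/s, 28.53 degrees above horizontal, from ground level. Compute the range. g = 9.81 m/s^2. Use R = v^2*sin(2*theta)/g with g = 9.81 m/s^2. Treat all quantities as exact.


R = v^2 * sin(2*theta) / g
Convert angle to radians: theta = 28.53 deg = 0.4979 rad
sin(2*theta) = sin(0.9959) = 0.8392
R = 25.4^2 * 0.8392 / 9.81
R = 645.16 * 0.8392 / 9.81 = 55.1931 m

55.1931 m


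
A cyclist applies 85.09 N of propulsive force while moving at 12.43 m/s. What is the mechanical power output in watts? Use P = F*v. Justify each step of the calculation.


P = F * v
P = 85.09 * 12.43
P = 1057.6687 W

1057.6687 W


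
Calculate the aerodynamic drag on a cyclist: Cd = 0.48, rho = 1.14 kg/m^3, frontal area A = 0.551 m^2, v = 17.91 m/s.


Fd = 0.5 * Cd * rho * A * v^2
Fd = 0.5 * 0.48 * 1.14 * 0.551 * 17.91^2
v^2 = 320.7681
Fd = 0.5 * 0.48 * 1.14 * 0.551 * 320.7681 = 48.3569 N

48.3569 N


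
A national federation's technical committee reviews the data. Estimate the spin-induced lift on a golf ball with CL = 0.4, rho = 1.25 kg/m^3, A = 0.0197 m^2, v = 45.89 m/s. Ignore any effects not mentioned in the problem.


FM = 0.5 * CL * rho * A * v^2
FM = 0.5 * 0.4 * 1.25 * 0.0197 * 45.89^2
v^2 = 2105.8921
FM = 0.5 * 0.4 * 1.25 * 0.0197 * 2105.8921 = 10.3715 N

10.3715 N


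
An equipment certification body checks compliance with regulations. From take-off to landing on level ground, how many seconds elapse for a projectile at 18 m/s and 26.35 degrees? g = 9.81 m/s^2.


T = 2*v*sin(theta)/g
sin(theta) = sin(26.35 deg) = 0.4439
T = 2*18*0.4439 / 9.81
T = 15.9787 / 9.81 = 1.6288 s

1.6288 s


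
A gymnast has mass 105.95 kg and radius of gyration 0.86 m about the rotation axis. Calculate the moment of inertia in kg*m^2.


I = m * k^2
I = 105.95 * 0.86^2
I = 105.95 * 0.7396 = 78.3606 kg*m^2

78.3606 kg*m^2


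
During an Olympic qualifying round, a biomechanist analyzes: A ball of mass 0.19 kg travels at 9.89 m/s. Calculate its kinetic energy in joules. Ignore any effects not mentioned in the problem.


KE = 0.5 * m * v^2
KE = 0.5 * 0.19 * 9.89^2
KE = 0.5 * 0.19 * 97.8121 = 9.2921 J

9.2921 J


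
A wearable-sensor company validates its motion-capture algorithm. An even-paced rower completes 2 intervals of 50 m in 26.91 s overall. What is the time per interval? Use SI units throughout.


Split time = total_time / n_laps = 26.91 / 2
Split time = 13.455 s per lap

13.455 s


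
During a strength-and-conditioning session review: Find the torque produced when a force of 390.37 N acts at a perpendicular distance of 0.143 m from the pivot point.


tau = F * d
tau = 390.37 * 0.143
tau = 55.8229 N*m

55.8229 N*m


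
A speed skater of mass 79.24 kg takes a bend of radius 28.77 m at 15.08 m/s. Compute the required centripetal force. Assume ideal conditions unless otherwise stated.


Fc = m * v^2 / r
v^2 = 15.08^2 = 227.4064
Fc = 79.24 * 227.4064 / 28.77
Fc = 18019.6831 / 28.77 = 626.3359 N

626.3359 N


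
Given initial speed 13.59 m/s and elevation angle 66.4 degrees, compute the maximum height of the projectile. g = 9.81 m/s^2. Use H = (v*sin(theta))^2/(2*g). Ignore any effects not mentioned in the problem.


H = (v*sin(theta))^2 / (2*g)
vy = v*sin(theta) = 13.59 * sin(66.4 deg) = 12.4534 m/s
H = vy^2 / (2*g) = 155.0864 / (2*9.81)
H = 155.0864 / 19.62 = 7.9045 m

7.9045 m


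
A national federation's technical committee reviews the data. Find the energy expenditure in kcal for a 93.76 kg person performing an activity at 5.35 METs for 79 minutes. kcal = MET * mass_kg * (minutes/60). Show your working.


kcal = MET * mass * time_hr
Convert time: 79 min = 1.3167 hr
kcal = 5.35 * 93.76 * 1.3167
kcal = 660.4611 kcal

660.4611 kcal


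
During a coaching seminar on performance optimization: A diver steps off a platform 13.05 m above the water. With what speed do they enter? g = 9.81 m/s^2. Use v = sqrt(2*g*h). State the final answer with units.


v = sqrt(2 * g * h)
v = sqrt(2 * 9.81 * 13.05)
v = sqrt(256.041) = 16.0013 m/s

16.0013 m/s


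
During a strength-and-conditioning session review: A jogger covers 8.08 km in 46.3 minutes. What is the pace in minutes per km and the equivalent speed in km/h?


Pace = time / distance = 46.3 min / 8.08 km = 5.7302 min/km
Speed = distance / time_in_hours = 8.08 / 0.7717 hr
Speed = 10.4708 km/h

5.7302 min/km, 10.4708 km/h


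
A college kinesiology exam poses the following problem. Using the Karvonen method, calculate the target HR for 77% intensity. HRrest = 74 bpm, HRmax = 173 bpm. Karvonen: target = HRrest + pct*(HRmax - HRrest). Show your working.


Target = HRrest + pct*(HRmax - HRrest)
Heart rate reserve = HRmax - HRrest = 173 - 74 = 99 bpm
Fraction = 77% = 0.77
Target = 74 + 0.77 * 99
Target = 74 + 76.23 = 150.23 bpm

150.23 bpm


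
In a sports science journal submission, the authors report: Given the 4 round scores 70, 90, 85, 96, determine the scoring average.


Average = sum / n
Sum = 341
Average = 341 / 4 = 85.25

85.25


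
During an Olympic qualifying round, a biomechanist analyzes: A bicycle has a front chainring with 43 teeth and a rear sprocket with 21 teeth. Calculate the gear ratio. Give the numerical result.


GR = front_teeth / rear_teeth
GR = 43 / 21
GR = 2.0476

2.0476


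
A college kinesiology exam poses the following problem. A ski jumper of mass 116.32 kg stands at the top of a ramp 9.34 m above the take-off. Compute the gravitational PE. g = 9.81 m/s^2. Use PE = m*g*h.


PE = m * g * h
PE = 116.32 * 9.81 * 9.34
PE = 1141.0992 * 9.34 = 10657.8665 J

10657.8665 J


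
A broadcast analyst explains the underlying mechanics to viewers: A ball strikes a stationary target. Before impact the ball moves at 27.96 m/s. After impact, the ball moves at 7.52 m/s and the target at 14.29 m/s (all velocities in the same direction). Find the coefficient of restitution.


e = (v2_after - v1_after) / (v1_before - v2_before)
Numerator = 14.29 - 7.52 = 6.77
Denominator = 27.96 - 0 = 27.96
e = 6.77 / 27.96 = 0.2421

0.2421


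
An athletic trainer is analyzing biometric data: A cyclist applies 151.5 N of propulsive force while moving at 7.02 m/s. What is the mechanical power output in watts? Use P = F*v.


P = F * v
P = 151.5 * 7.02
P = 1063.53 W

1063.53 W


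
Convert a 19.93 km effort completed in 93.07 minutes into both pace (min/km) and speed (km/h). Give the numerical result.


Pace = time / distance = 93.07 min / 19.93 km = 4.6698 min/km
Speed = distance / time_in_hours = 19.93 / 1.5512 hr
Speed = 12.8484 km/h

4.6698 min/km, 12.8484 km/h


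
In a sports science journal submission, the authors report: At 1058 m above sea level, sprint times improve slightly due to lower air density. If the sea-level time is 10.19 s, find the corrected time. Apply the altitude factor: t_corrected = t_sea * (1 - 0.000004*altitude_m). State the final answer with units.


Correction factor = 1 - 0.000004 * 1058 = 0.995768
t_corrected = t_sea * factor = 10.19 * 0.995768
t_corrected = 10.1469 s

10.1469 s


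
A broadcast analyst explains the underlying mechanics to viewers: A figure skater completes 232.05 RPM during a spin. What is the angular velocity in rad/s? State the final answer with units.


omega = RPM * 2 * pi / 60
omega = 232.05 * 2 * 3.14159 / 60
omega = 1458.0132 / 60 = 24.3002 rad/s

24.3002 rad/s


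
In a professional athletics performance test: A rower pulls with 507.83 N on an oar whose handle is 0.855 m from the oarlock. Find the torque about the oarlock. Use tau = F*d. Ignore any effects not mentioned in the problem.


tau = F * d
tau = 507.83 * 0.855
tau = 434.1946 N*m

434.1946 N*m


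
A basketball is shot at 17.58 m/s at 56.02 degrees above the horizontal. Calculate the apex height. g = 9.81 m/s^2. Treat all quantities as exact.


H = (v*sin(theta))^2 / (2*g)
vy = v*sin(theta) = 17.58 * sin(56.02 deg) = 14.5779 m/s
H = vy^2 / (2*g) = 212.5155 / (2*9.81)
H = 212.5155 / 19.62 = 10.8316 m

10.8316 m


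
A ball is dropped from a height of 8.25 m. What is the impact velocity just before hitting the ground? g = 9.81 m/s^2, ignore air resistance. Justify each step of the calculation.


v = sqrt(2 * g * h)
v = sqrt(2 * 9.81 * 8.25)
v = sqrt(161.865) = 12.7226 m/s

12.7226 m/s


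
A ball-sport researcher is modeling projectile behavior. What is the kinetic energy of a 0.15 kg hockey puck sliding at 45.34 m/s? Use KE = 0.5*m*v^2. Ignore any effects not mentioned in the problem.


KE = 0.5 * m * v^2
KE = 0.5 * 0.15 * 45.34^2
KE = 0.5 * 0.15 * 2055.7156 = 154.1787 J

154.1787 J


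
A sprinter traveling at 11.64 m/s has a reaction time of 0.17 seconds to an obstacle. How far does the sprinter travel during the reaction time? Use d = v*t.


d = v * t
d = 11.64 * 0.17
d = 1.9788 m

1.9788 m


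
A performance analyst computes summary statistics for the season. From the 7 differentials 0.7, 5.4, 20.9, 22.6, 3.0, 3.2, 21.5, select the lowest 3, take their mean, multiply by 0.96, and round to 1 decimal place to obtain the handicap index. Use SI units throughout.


All differentials: 0.7, 5.4, 20.9, 22.6, 3.0, 3.2, 21.5
Sorted: 0.7, 3.0, 3.2, 5.4, 20.9, 21.5, 22.6
Best 3: 0.7, 3.0, 3.2
Average of best = 6.9 / 3 = 2.3
Raw index = 2.3 * 0.96 = 2.208
Handicap index = round(2.208, 1) = 2.2

2.2


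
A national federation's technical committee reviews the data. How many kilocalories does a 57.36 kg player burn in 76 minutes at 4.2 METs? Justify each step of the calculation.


kcal = MET * mass * time_hr
Convert time: 76 min = 1.2667 hr
kcal = 4.2 * 57.36 * 1.2667
kcal = 305.1552 kcal

305.1552 kcal


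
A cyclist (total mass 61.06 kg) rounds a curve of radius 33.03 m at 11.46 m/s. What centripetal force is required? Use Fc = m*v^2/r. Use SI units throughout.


Fc = m * v^2 / r
v^2 = 11.46^2 = 131.3316
Fc = 61.06 * 131.3316 / 33.03
Fc = 8019.1075 / 33.03 = 242.7825 N

242.7825 N


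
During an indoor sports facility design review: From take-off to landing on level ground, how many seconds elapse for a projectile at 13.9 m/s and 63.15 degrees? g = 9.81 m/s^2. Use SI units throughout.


T = 2*v*sin(theta)/g
sin(theta) = sin(63.15 deg) = 0.8922
T = 2*13.9*0.8922 / 9.81
T = 24.8029 / 9.81 = 2.5283 s

2.5283 s


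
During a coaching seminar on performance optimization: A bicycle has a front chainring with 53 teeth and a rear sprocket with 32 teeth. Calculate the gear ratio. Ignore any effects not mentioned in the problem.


GR = front_teeth / rear_teeth
GR = 53 / 32
GR = 1.6562

1.6562


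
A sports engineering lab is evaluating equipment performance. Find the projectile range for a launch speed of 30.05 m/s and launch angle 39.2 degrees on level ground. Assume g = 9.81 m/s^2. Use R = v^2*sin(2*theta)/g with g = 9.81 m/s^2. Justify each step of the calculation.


R = v^2 * sin(2*theta) / g
Convert angle to radians: theta = 39.2 deg = 0.6842 rad
sin(2*theta) = sin(1.3683) = 0.9796
R = 30.05^2 * 0.9796 / 9.81
R = 903.0025 * 0.9796 / 9.81 = 90.1691 m

90.1691 m


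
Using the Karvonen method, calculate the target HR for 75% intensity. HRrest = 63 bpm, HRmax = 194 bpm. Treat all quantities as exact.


Target = HRrest + pct*(HRmax - HRrest)
Heart rate reserve = HRmax - HRrest = 194 - 63 = 131 bpm
Fraction = 75% = 0.75
Target = 63 + 0.75 * 131
Target = 63 + 98.25 = 161.25 bpm

161.25 bpm
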